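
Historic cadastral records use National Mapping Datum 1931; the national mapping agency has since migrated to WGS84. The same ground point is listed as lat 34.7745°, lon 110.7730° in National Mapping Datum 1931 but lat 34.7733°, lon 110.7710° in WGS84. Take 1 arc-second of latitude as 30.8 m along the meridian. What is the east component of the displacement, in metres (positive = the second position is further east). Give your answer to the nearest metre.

ΔE = -182 m

Δφ = 34.7733° − 34.7745° = -0.0012°; Δλ = 110.7710° − 110.7730° = -0.0020°.
1° of latitude = 3600 × 30.80 = 110880 m.
ΔN = Δφ × 110880 = -133.1 m; ΔE = Δλ × 110880 × cos(34.7745°) = -0.0020 × 110880 × 0.821403 = -182.2 m.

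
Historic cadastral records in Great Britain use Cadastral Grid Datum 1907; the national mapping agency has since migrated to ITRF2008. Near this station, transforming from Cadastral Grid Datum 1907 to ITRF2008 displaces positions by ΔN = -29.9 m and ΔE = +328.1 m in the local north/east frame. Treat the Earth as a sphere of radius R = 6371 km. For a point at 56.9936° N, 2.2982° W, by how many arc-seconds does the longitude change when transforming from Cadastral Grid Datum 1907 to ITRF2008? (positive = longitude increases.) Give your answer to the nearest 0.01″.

Δλ = 19.50″

At latitude 56.9936°, cos φ = 0.544733.
One radian of longitude at latitude φ spans R cos φ, so Δλ = ΔE / (R cos φ) = 328.1 / (6371000 × 0.544733) = 9.4540e-05 rad = 19.500″.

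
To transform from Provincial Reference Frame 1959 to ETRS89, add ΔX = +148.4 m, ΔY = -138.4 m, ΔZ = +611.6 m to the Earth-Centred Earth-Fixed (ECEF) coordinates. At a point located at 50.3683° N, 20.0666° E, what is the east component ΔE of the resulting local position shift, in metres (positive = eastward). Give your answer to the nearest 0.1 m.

The local east axis at (φ, λ) is (−sin λ, cos λ, 0), so ΔE = −sin(20.0666°)·148.4 + cos(20.0666°)·(-138.4) = -180.92 m.

ΔE = -180.9 m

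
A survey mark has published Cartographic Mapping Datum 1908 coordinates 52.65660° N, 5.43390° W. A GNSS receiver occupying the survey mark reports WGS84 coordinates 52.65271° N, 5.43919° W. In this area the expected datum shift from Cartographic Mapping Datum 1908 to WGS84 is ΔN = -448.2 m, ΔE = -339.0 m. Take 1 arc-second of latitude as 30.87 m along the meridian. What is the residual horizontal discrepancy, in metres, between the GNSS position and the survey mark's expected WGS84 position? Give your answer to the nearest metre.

24 m

Observed coordinate differences: Δφ = -0.00389°, Δλ = -0.00529°.
Converting to metres (1° lat = 111132 m, cos φ = 0.606591): observed ΔN = -432.3 m, observed ΔE = -356.6 m.
Subtracting the expected shift leaves a residual of -432.3 − (-448.2) = 15.9 m north and -356.6 − (-339.0) = -17.6 m east.
Residual distance = √(15.9² + (-17.6)²) = 23.7 m.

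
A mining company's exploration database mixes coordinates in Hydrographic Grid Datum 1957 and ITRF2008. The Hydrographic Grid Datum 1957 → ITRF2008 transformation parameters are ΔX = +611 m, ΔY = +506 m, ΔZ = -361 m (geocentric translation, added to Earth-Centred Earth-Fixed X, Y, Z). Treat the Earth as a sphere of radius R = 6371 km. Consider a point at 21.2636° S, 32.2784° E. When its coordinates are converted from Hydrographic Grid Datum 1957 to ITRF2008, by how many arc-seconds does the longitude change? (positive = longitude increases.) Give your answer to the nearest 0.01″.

sin φ = -0.362659, cos φ = 0.931922, sin λ = 0.534034, cos λ = 0.845463.
East component: ΔE = −sin λ·ΔX + cos λ·ΔY = −(0.534034)(611) + (0.845463)(506) = 101.51 m.
1° of latitude spans πR/180 = 111195 m; at latitude φ, 1° of longitude spans that × cos φ = 103625.0 m, so Δλ = 101.51 / 103625.0 × 3600 = 3.527″.

Δλ = 3.53″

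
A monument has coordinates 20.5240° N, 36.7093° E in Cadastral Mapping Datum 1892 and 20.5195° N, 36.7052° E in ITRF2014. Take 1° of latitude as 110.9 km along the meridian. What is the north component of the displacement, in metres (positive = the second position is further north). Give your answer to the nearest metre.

ΔN = -499 m

Δφ = 20.5195° − 20.5240° = -0.0045°; Δλ = 36.7052° − 36.7093° = -0.0041°.
ΔN = Δφ × 110900 = -499.1 m; ΔE = Δλ × 110900 × cos(20.5240°) = -0.0041 × 110900 × 0.936525 = -425.8 m.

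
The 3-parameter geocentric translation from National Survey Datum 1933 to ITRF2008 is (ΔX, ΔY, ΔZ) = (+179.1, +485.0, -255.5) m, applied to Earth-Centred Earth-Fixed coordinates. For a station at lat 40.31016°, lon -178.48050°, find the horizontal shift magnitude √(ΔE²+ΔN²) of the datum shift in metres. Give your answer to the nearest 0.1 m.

The local east axis at (φ, λ) is (−sin λ, cos λ, 0), so ΔE = −sin(-178.48050°)·179.1 + cos(-178.48050°)·485.0 = -480.08 m.
The local north axis is (−sin φ cos λ, −sin φ sin λ, cos φ), giving ΔN = 115.824 + 8.320 − 194.832 = -70.69 m.
Horizontal magnitude = √(ΔE² + ΔN²) = √((-480.08)² + (-70.69)²) = 485.26 m.

485.3 m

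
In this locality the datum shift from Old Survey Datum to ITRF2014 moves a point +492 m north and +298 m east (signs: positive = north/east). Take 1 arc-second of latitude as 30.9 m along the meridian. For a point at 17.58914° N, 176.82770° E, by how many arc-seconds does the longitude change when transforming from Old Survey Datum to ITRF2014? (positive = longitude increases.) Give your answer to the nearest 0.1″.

At latitude 17.58914°, cos φ = 0.953248.
1″ of longitude at this latitude = 30.90 × cos φ = 29.4554 m, so Δλ = 298.0 / 29.4554 = 10.117″.

Δλ = 10.1″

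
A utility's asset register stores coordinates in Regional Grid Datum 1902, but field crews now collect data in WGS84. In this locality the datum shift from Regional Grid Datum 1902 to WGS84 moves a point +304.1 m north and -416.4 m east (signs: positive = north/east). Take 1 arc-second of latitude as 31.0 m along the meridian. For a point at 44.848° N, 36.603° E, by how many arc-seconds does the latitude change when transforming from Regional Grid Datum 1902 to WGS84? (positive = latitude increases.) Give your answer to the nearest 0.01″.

Δφ = 9.81″

1″ of latitude = 31.00 m, so Δφ = 304.1 / 31.00 = 9.810″.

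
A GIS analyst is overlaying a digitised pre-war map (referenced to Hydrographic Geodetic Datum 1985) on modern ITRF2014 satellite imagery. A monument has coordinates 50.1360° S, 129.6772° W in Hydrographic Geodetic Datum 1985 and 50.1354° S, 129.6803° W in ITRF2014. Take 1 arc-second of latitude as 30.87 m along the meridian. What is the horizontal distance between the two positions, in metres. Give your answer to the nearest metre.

Δφ = -50.1354° − -50.1360° = +0.0006°; Δλ = -129.6803° − -129.6772° = -0.0031°.
1° of latitude = 3600 × 30.87 = 111132 m.
ΔN = Δφ × 111132 = 66.7 m; ΔE = Δλ × 111132 × cos(-50.1360°) = -0.0031 × 111132 × 0.640967 = -220.8 m.
Distance = √(ΔE² + ΔN²) = √((-220.8)² + 66.7²) = 230.7 m.

231 m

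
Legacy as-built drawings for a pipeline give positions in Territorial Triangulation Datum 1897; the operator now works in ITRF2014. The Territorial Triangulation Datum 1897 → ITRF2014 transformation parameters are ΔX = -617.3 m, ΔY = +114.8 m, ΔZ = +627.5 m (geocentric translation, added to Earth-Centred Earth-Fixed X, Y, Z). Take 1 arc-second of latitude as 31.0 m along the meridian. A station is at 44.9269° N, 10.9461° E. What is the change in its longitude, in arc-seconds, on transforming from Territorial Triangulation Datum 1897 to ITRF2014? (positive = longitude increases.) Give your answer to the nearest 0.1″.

Δλ = 10.5″

sin φ = 0.706204, cos φ = 0.708008, sin λ = 0.189885, cos λ = 0.981806.
East component: ΔE = −sin λ·ΔX + cos λ·ΔY = −(0.189885)(-617.3) + (0.981806)(114.8) = 229.93 m.
1° of latitude spans 3600 × 31.00 = 111600 m; at latitude φ, 1° of longitude spans that × cos φ = 79013.7 m, so Δλ = 229.93 / 79013.7 × 3600 = 10.476″.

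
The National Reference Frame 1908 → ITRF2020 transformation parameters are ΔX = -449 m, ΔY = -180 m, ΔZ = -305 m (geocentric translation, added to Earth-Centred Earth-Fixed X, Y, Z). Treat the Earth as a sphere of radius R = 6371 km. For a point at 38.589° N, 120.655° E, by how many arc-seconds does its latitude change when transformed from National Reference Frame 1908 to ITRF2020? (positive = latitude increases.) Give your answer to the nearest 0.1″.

Δφ = -9.2″

sin φ = 0.623730, cos φ = 0.781640, sin λ = 0.860253, cos λ = -0.509867.
North component: ΔN = −sin φ cos λ·ΔX − sin φ sin λ·ΔY + cos φ·ΔZ = −(0.623730)(-0.509867)(-449) − (0.623730)(0.860253)(-180) + (0.781640)(-305) = -284.61 m.
1° of latitude spans πR/180 = 111195 m, so Δφ = -284.61 / 111195 × 3600 = -9.214″.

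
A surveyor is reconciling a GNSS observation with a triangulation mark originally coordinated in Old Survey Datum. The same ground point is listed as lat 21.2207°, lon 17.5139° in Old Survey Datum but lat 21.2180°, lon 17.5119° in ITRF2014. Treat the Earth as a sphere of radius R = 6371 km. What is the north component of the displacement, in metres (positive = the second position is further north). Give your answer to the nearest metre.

ΔN = -300 m

Δφ = 21.2180° − 21.2207° = -0.0027°; Δλ = 17.5119° − 17.5139° = -0.0020°.
1° along a meridian = πR/180 = 111195 m.
ΔN = Δφ × 111195 = -300.2 m; ΔE = Δλ × 111195 × cos(21.2207°) = -0.0020 × 111195 × 0.932193 = -207.3 m.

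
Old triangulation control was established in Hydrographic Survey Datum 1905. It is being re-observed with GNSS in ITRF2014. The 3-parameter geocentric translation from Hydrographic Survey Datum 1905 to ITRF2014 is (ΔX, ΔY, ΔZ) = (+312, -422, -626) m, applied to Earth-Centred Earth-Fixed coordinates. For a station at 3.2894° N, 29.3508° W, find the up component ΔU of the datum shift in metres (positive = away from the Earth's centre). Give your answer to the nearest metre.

ΔU = 442 m

The local up (radial) axis is (cos φ cos λ, cos φ sin λ, sin φ), giving ΔU = 271.502 + 206.505 − 35.919 = 442.09 m.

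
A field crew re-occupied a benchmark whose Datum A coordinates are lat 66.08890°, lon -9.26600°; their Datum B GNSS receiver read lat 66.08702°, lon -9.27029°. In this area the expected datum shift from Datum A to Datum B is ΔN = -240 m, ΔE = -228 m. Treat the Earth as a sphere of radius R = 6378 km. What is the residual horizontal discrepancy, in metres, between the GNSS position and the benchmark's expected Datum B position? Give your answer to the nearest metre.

46 m

Observed coordinate differences: Δφ = -0.00188°, Δλ = -0.00429°.
Converting to metres (1° lat = 111317 m, cos φ = 0.405319): observed ΔN = -209.3 m, observed ΔE = -193.6 m.
Subtracting the expected shift leaves a residual of -209.3 − (-240) = 30.7 m north and -193.6 − (-228) = 34.4 m east.
Residual distance = √(30.7² + 34.4²) = 46.2 m.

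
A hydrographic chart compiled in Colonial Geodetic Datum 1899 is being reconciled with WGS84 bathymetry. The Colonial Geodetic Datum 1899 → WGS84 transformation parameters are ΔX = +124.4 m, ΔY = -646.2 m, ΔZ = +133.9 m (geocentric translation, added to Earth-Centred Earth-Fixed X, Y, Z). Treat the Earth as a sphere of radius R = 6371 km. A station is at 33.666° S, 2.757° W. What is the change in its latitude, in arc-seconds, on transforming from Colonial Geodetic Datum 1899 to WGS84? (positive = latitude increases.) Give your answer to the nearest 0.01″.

sin φ = -0.554351, cos φ = 0.832283, sin λ = -0.048100, cos λ = 0.998843.
North component: ΔN = −sin φ cos λ·ΔX − sin φ sin λ·ΔY + cos φ·ΔZ = −(-0.554351)(0.998843)(124.4) − (-0.554351)(-0.048100)(-646.2) + (0.832283)(133.9) = 197.55 m.
1° of latitude spans πR/180 = 111195 m, so Δφ = 197.55 / 111195 × 3600 = 6.396″.

Δφ = 6.40″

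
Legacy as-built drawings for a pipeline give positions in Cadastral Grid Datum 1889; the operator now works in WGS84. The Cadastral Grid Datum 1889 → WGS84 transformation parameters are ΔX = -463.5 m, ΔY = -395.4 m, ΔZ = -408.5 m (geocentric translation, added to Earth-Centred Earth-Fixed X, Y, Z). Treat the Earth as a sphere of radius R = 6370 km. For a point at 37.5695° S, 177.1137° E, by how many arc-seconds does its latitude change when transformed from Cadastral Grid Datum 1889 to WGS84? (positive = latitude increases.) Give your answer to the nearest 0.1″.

Δφ = -1.7″

sin φ = -0.609723, cos φ = 0.792614, sin λ = 0.050354, cos λ = -0.998731.
North component: ΔN = −sin φ cos λ·ΔX − sin φ sin λ·ΔY + cos φ·ΔZ = −(-0.609723)(-0.998731)(-463.5) − (-0.609723)(0.050354)(-395.4) + (0.792614)(-408.5) = -53.67 m.
1° of latitude spans πR/180 = 111177 m, so Δφ = -53.67 / 111177 × 3600 = -1.738″.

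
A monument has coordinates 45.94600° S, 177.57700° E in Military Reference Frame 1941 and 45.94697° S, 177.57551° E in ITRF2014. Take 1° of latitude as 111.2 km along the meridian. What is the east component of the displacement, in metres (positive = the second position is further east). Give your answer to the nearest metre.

Δφ = -45.94697° − -45.94600° = -0.00097°; Δλ = 177.57551° − 177.57700° = -0.00149°.
ΔN = Δφ × 111200 = -107.9 m; ΔE = Δλ × 111200 × cos(-45.94600°) = -0.00149 × 111200 × 0.695336 = -115.2 m.

ΔE = -115 m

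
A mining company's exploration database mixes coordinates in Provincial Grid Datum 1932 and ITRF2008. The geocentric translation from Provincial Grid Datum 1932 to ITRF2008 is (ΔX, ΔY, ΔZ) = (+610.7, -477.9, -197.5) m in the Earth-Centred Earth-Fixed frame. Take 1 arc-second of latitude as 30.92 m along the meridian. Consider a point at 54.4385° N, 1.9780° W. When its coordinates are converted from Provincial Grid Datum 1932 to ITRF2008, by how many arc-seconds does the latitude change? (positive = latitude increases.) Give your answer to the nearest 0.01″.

Δφ = -20.21″

sin φ = 0.813492, cos φ = 0.581576, sin λ = -0.034516, cos λ = 0.999404.
North component: ΔN = −sin φ cos λ·ΔX − sin φ sin λ·ΔY + cos φ·ΔZ = −(0.813492)(0.999404)(610.7) − (0.813492)(-0.034516)(-477.9) + (0.581576)(-197.5) = -624.78 m.
1° of latitude spans 3600 × 30.92 = 111312 m, so Δφ = -624.78 / 111312 × 3600 = -20.206″.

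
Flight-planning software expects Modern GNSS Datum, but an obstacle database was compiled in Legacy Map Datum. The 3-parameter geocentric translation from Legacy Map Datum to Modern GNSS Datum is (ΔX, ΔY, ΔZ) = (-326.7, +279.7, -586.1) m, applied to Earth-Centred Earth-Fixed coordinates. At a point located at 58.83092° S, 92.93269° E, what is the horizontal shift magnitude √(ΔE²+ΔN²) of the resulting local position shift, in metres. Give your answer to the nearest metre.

At φ = -58.83092°, λ = 92.93269°: sin φ = -0.855644, cos φ = 0.517565, sin λ = 0.998690, cos λ = -0.051163.
ΔE = −sin λ·ΔX + cos λ·ΔY = −(0.998690)·(-326.7) + (-0.051163)·(279.7) = 311.96 m.
ΔN = −sin φ cos λ·ΔX − sin φ sin λ·ΔY + cos φ·ΔZ = −(-0.855644)(-0.051163)(-326.7) − (-0.855644)(0.998690)(279.7) + (0.517565)(-586.1) = -50.03 m.
Horizontal magnitude = √(ΔE² + ΔN²) = √(311.96² + (-50.03)²) = 315.95 m.

316 m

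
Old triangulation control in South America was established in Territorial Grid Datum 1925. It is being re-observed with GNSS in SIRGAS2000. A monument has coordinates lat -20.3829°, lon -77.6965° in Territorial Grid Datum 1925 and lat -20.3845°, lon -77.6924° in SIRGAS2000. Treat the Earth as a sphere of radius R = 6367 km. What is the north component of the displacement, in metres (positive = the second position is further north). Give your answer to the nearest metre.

ΔN = -178 m

Δφ = -20.3845° − -20.3829° = -0.0016°; Δλ = -77.6924° − -77.6965° = +0.0041°.
1° along a meridian = πR/180 = 111125 m.
ΔN = Δφ × 111125 = -177.8 m; ΔE = Δλ × 111125 × cos(-20.3829°) = +0.0041 × 111125 × 0.937386 = 427.1 m.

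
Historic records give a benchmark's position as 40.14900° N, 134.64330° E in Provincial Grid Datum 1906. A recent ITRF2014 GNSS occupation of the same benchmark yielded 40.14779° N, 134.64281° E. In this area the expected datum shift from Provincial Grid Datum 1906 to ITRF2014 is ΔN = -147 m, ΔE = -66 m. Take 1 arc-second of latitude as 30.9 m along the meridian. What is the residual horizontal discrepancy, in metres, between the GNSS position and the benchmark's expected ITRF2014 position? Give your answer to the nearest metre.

Observed coordinate differences: Δφ = -0.00121°, Δλ = -0.00049°.
Converting to metres (1° lat = 111240 m, cos φ = 0.764370): observed ΔN = -134.6 m, observed ΔE = -41.7 m.
Subtracting the expected shift leaves a residual of -134.6 − (-147) = 12.4 m north and -41.7 − (-66) = 24.3 m east.
Residual distance = √(12.4² + 24.3²) = 27.3 m.

27 m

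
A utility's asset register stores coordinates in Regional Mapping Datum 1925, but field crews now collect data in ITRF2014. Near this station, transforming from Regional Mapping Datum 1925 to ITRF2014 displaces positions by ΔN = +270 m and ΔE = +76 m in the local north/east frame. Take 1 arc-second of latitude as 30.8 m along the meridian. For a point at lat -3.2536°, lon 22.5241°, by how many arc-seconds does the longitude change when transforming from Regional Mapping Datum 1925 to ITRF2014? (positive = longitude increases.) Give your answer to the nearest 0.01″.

Δλ = 2.47″

At latitude -3.2536°, cos φ = 0.998388.
1″ of longitude at this latitude = 30.80 × cos φ = 30.7504 m, so Δλ = 76.0 / 30.7504 = 2.472″.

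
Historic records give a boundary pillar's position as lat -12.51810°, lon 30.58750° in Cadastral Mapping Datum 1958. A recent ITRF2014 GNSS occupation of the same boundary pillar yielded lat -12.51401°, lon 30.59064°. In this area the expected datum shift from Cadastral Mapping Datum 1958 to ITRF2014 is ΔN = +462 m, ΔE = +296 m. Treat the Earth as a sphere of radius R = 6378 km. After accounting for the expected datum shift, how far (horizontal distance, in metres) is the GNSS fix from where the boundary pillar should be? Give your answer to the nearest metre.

Observed coordinate differences: Δφ = +0.00409°, Δλ = +0.00314°.
Converting to metres (1° lat = 111317 m, cos φ = 0.976228): observed ΔN = 455.3 m, observed ΔE = 341.2 m.
Subtracting the expected shift leaves a residual of 455.3 − (462) = -6.7 m north and 341.2 − (296) = 45.2 m east.
Residual distance = √((-6.7)² + 45.2²) = 45.7 m.

46 m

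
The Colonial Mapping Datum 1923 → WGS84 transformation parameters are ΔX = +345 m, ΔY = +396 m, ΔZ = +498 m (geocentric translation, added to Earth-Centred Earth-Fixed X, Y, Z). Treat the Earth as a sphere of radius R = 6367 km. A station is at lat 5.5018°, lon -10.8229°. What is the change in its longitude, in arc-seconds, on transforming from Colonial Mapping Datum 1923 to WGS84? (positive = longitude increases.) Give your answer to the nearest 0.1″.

sin φ = 0.095877, cos φ = 0.995393, sin λ = -0.187774, cos λ = 0.982212.
East component: ΔE = −sin λ·ΔX + cos λ·ΔY = −(-0.187774)(345) + (0.982212)(396) = 453.74 m.
1° of latitude spans πR/180 = 111125 m; at latitude φ, 1° of longitude spans that × cos φ = 110613.2 m, so Δλ = 453.74 / 110613.2 × 3600 = 14.767″.

Δλ = 14.8″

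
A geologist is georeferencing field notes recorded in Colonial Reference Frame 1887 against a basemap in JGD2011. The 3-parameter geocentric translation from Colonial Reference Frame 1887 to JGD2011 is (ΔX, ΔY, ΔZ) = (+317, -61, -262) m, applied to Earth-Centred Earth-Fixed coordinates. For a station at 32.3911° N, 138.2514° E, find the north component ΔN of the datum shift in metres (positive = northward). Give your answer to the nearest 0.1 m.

The local north axis is (−sin φ cos λ, −sin φ sin λ, cos φ), giving ΔN = 126.695 + 21.759 − 221.236 = -72.78 m.

ΔN = -72.8 m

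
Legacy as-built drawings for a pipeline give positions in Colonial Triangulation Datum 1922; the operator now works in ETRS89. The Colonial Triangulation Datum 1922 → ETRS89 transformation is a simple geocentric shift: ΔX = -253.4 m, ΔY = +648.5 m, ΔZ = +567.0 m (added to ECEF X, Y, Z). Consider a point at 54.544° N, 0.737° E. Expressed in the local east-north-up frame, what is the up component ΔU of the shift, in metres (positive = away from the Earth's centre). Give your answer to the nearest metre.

ΔU = 320 m

At φ = 54.544°, λ = 0.737°: sin φ = 0.814561, cos φ = 0.580078, sin λ = 0.012863, cos λ = 0.999917.
ΔU = cos φ cos λ·ΔX + cos φ sin λ·ΔY + sin φ·ΔZ = (0.580078)(0.999917)(-253.4) + (0.580078)(0.012863)(648.5) + (0.814561)(567.0) = 319.72 m.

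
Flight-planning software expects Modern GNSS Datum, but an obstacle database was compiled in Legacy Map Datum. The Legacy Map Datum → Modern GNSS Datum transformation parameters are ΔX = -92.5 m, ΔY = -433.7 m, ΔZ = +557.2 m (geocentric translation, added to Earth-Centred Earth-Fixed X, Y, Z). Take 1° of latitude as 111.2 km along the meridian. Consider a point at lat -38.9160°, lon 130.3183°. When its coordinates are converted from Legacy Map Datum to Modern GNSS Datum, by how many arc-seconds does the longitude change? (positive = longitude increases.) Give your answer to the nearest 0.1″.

Δλ = 14.6″

sin φ = -0.628180, cos φ = 0.778068, sin λ = 0.762462, cos λ = -0.647033.
East component: ΔE = −sin λ·ΔX + cos λ·ΔY = −(0.762462)(-92.5) + (-0.647033)(-433.7) = 351.15 m.
1° of latitude spans 111200 m; at latitude φ, 1° of longitude spans that × cos φ = 86521.1 m, so Δλ = 351.15 / 86521.1 × 3600 = 14.611″.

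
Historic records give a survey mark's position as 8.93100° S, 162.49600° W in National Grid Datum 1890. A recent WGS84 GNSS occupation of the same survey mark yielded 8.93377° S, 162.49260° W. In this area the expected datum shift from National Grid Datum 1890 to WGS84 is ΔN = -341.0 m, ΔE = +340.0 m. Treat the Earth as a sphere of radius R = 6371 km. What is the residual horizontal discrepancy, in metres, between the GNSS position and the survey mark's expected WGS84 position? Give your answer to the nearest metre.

47 m

Observed coordinate differences: Δφ = -0.00277°, Δλ = +0.00340°.
Converting to metres (1° lat = 111195 m, cos φ = 0.987876): observed ΔN = -308.0 m, observed ΔE = 373.5 m.
Subtracting the expected shift leaves a residual of -308.0 − (-341.0) = 33.0 m north and 373.5 − (340.0) = 33.5 m east.
Residual distance = √(33.0² + 33.5²) = 47.0 m.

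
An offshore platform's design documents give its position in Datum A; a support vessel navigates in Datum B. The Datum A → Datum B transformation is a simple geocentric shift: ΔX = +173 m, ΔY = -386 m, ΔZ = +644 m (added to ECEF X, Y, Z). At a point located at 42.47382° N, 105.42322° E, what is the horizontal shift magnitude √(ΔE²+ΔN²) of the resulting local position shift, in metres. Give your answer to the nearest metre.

At φ = 42.47382°, λ = 105.42322°: sin φ = 0.675253, cos φ = 0.737586, sin λ = 0.963988, cos λ = -0.265947.
ΔE = −sin λ·ΔX + cos λ·ΔY = −(0.963988)·(173) + (-0.265947)·(-386) = -64.11 m.
ΔN = −sin φ cos λ·ΔX − sin φ sin λ·ΔY + cos φ·ΔZ = −(0.675253)(-0.265947)(173) − (0.675253)(0.963988)(-386) + (0.737586)(644) = 757.33 m.
Horizontal magnitude = √(ΔE² + ΔN²) = √((-64.11)² + 757.33²) = 760.04 m.

760 m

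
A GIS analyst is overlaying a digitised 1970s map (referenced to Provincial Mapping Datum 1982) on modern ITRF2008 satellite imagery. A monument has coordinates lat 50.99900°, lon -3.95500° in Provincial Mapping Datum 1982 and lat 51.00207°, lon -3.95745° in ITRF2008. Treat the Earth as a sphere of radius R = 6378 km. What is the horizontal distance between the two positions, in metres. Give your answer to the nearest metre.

382 m

Δφ = 51.00207° − 50.99900° = +0.00307°; Δλ = -3.95745° − -3.95500° = -0.00245°.
1° along a meridian = πR/180 = 111317 m.
ΔN = Δφ × 111317 = 341.7 m; ΔE = Δλ × 111317 × cos(50.99900°) = -0.00245 × 111317 × 0.629334 = -171.6 m.
Distance = √(ΔE² + ΔN²) = √((-171.6)² + 341.7²) = 382.4 m.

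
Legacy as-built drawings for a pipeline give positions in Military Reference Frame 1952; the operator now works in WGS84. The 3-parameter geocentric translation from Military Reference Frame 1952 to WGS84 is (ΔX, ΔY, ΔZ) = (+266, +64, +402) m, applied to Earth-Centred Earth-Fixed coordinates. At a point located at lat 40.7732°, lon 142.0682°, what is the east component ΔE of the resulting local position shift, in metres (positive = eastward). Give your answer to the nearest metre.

ΔE = -214 m

The local east axis at (φ, λ) is (−sin λ, cos λ, 0), so ΔE = −sin(142.0682°)·266 + cos(142.0682°)·64 = -214.00 m.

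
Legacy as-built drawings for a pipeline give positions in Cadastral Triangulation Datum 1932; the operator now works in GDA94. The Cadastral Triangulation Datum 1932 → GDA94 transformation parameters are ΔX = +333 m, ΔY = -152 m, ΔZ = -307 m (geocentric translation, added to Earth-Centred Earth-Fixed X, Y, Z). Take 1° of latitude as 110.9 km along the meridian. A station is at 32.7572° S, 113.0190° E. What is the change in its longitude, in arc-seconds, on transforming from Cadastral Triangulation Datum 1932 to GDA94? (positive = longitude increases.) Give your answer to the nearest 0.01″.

Δλ = -9.54″

sin φ = -0.541080, cos φ = 0.840971, sin λ = 0.920375, cos λ = -0.391036.
East component: ΔE = −sin λ·ΔX + cos λ·ΔY = −(0.920375)(333) + (-0.391036)(-152) = -247.05 m.
1° of latitude spans 110900 m; at latitude φ, 1° of longitude spans that × cos φ = 93263.7 m, so Δλ = -247.05 / 93263.7 × 3600 = -9.536″.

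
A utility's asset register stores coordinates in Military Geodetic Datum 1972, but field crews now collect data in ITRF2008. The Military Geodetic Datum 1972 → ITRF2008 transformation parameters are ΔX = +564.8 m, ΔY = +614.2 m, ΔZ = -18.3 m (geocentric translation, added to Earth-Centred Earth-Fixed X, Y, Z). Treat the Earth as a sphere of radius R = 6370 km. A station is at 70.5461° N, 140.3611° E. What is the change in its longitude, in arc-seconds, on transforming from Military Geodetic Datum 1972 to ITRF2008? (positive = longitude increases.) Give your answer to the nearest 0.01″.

Δλ = -81.02″

sin φ = 0.942910, cos φ = 0.333048, sin λ = 0.637947, cos λ = -0.770080.
East component: ΔE = −sin λ·ΔX + cos λ·ΔY = −(0.637947)(564.8) + (-0.770080)(614.2) = -833.30 m.
1° of latitude spans πR/180 = 111177 m; at latitude φ, 1° of longitude spans that × cos φ = 37027.5 m, so Δλ = -833.30 / 37027.5 × 3600 = -81.017″.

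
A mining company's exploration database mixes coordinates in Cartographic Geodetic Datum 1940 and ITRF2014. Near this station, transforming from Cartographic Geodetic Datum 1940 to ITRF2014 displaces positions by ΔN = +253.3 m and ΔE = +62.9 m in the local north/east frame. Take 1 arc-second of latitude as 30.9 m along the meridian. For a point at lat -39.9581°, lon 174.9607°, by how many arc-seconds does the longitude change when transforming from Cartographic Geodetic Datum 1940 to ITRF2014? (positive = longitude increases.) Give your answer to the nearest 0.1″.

At latitude -39.9581°, cos φ = 0.766514.
1″ of longitude at this latitude = 30.90 × cos φ = 23.6853 m, so Δλ = 62.9 / 23.6853 = 2.656″.

Δλ = 2.7″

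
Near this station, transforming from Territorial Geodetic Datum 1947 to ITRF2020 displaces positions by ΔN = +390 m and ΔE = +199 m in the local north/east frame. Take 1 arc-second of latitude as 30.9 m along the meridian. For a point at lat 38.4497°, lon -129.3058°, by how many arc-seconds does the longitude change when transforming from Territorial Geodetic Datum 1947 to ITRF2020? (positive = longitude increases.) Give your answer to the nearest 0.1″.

At latitude 38.4497°, cos φ = 0.783154.
1″ of longitude at this latitude = 30.90 × cos φ = 24.1995 m, so Δλ = 199.0 / 24.1995 = 8.223″.

Δλ = 8.2″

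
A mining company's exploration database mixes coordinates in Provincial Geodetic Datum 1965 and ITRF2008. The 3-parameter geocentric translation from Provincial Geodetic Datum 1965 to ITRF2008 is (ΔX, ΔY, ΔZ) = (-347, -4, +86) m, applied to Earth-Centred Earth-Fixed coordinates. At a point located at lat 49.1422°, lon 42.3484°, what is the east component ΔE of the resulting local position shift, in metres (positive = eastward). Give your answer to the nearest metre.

ΔE = 231 m

The local east axis at (φ, λ) is (−sin λ, cos λ, 0), so ΔE = −sin(42.3484°)·(-347) + cos(42.3484°)·(-4) = 230.80 m.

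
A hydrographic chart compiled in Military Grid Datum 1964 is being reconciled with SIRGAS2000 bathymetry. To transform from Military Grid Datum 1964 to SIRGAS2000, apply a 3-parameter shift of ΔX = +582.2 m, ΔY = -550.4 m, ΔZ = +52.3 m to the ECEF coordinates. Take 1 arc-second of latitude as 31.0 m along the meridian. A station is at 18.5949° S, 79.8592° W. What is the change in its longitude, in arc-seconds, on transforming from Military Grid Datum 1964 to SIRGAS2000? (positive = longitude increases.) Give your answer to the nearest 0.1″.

sin φ = -0.318875, cos φ = 0.947797, sin λ = -0.984378, cos λ = 0.176068.
East component: ΔE = −sin λ·ΔX + cos λ·ΔY = −(-0.984378)(582.2) + (0.176068)(-550.4) = 476.20 m.
1° of latitude spans 3600 × 31.00 = 111600 m; at latitude φ, 1° of longitude spans that × cos φ = 105774.1 m, so Δλ = 476.20 / 105774.1 × 3600 = 16.207″.

Δλ = 16.2″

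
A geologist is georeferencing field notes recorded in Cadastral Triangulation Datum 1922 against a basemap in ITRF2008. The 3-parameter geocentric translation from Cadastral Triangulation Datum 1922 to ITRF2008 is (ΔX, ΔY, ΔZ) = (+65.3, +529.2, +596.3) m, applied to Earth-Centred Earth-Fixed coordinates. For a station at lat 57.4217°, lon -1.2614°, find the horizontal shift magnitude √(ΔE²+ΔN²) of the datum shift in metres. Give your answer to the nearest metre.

598 m

The local east axis at (φ, λ) is (−sin λ, cos λ, 0), so ΔE = −sin(-1.2614°)·65.3 + cos(-1.2614°)·529.2 = 530.51 m.
The local north axis is (−sin φ cos λ, −sin φ sin λ, cos φ), giving ΔN = -55.012 + 9.817 + 321.079 = 275.88 m.
Horizontal magnitude = √(ΔE² + ΔN²) = √(530.51² + 275.88²) = 597.96 m.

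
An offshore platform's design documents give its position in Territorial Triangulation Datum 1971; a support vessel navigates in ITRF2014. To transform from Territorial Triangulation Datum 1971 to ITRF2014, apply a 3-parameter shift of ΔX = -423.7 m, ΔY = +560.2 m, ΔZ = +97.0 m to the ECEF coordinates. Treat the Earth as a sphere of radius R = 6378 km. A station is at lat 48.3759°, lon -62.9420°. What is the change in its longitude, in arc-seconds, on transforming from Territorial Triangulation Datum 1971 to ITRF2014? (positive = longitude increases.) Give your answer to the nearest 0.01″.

Δλ = -5.96″

sin φ = 0.747519, cos φ = 0.664241, sin λ = -0.890546, cos λ = 0.454892.
East component: ΔE = −sin λ·ΔX + cos λ·ΔY = −(-0.890546)(-423.7) + (0.454892)(560.2) = -122.49 m.
1° of latitude spans πR/180 = 111317 m; at latitude φ, 1° of longitude spans that × cos φ = 73941.3 m, so Δλ = -122.49 / 73941.3 × 3600 = -5.964″.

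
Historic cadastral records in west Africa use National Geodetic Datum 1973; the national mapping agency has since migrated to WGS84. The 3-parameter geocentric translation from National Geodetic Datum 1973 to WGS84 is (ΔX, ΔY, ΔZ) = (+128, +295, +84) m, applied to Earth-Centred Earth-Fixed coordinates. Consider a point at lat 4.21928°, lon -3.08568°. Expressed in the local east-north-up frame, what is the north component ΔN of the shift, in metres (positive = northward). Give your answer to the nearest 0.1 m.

ΔN = 75.5 m

At φ = 4.21928°, λ = -3.08568°: sin φ = 0.073574, cos φ = 0.997290, sin λ = -0.053829, cos λ = 0.998550.
ΔN = −sin φ cos λ·ΔX − sin φ sin λ·ΔY + cos φ·ΔZ = −(0.073574)(0.998550)(128) − (0.073574)(-0.053829)(295) + (0.997290)(84) = 75.54 m.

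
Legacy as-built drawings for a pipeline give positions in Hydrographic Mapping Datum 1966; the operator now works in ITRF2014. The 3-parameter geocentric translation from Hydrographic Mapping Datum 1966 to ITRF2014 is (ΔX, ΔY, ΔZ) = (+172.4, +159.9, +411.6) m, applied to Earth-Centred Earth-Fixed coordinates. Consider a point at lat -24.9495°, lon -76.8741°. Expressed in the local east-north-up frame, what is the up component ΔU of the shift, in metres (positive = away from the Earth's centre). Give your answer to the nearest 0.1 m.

At φ = -24.9495°, λ = -76.8741°: sin φ = -0.421819, cos φ = 0.906680, sin λ = -0.973873, cos λ = 0.227092.
ΔU = cos φ cos λ·ΔX + cos φ sin λ·ΔY + sin φ·ΔZ = (0.906680)(0.227092)(172.4) + (0.906680)(-0.973873)(159.9) + (-0.421819)(411.6) = -279.31 m.

ΔU = -279.3 m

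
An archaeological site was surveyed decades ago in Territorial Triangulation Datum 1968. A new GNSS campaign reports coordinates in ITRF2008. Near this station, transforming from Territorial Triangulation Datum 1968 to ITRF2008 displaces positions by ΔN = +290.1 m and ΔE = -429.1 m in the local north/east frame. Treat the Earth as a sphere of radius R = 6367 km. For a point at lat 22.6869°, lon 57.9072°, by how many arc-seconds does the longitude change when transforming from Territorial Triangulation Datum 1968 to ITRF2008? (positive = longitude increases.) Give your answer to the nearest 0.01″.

At latitude 22.6869°, cos φ = 0.922626.
One radian of longitude at latitude φ spans R cos φ, so Δλ = ΔE / (R cos φ) = -429.1 / (6367000 × 0.922626) = -7.3046e-05 rad = -15.067″.

Δλ = -15.07″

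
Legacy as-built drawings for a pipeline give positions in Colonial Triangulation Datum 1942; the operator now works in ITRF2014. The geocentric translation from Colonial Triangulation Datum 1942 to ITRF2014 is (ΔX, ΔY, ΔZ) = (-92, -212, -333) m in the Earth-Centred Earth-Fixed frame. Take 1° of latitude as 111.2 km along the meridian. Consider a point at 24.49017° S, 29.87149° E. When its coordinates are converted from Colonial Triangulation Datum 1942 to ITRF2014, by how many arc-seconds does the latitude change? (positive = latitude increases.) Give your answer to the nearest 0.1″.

sin φ = -0.414537, cos φ = 0.910032, sin λ = 0.498056, cos λ = 0.867145.
North component: ΔN = −sin φ cos λ·ΔX − sin φ sin λ·ΔY + cos φ·ΔZ = −(-0.414537)(0.867145)(-92) − (-0.414537)(0.498056)(-212) + (0.910032)(-333) = -379.88 m.
1° of latitude spans 111200 m, so Δφ = -379.88 / 111200 × 3600 = -12.298″.

Δφ = -12.3″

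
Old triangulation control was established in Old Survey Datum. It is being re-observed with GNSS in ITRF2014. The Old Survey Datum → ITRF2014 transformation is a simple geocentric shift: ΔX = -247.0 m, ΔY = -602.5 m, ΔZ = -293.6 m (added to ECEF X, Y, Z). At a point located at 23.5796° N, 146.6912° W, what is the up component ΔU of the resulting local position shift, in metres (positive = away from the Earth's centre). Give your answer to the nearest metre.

The local up (radial) axis is (cos φ cos λ, cos φ sin λ, sin φ), giving ΔU = 189.188 + 303.238 − 117.447 = 374.98 m.

ΔU = 375 m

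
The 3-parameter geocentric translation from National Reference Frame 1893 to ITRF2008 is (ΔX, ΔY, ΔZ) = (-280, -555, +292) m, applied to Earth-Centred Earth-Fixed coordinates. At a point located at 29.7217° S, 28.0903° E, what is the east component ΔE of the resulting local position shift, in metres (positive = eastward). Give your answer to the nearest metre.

At φ = -29.7217°, λ = 28.0903°: sin φ = -0.495788, cos φ = 0.868444, sin λ = 0.470863, cos λ = 0.882207.
ΔE = −sin λ·ΔX + cos λ·ΔY = −(0.470863)·(-280) + (0.882207)·(-555) = -357.78 m.

ΔE = -358 m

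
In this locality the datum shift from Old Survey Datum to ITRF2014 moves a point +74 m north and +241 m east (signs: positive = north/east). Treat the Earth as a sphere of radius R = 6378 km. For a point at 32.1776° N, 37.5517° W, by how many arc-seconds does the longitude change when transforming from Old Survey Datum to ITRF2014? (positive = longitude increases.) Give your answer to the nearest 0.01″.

Δλ = 9.21″

At latitude 32.1776°, cos φ = 0.846401.
One radian of longitude at latitude φ spans R cos φ, so Δλ = ΔE / (R cos φ) = 241.0 / (6378000 × 0.846401) = 4.4643e-05 rad = 9.208″.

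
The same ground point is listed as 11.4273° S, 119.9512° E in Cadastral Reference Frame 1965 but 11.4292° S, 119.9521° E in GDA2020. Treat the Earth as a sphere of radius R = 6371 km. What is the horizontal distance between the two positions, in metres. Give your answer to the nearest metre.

Δφ = -11.4292° − -11.4273° = -0.0019°; Δλ = 119.9521° − 119.9512° = +0.0009°.
1° along a meridian = πR/180 = 111195 m.
ΔN = Δφ × 111195 = -211.3 m; ΔE = Δλ × 111195 × cos(-11.4273°) = +0.0009 × 111195 × 0.980177 = 98.1 m.
Distance = √(ΔE² + ΔN²) = √(98.1² + (-211.3)²) = 232.9 m.

233 m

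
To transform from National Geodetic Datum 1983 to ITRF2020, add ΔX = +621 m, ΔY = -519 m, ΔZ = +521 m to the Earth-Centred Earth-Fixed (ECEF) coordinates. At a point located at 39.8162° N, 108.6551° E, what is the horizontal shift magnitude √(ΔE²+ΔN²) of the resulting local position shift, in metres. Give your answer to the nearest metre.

At φ = 39.8162°, λ = 108.6551°: sin φ = 0.640327, cos φ = 0.768103, sin λ = 0.947461, cos λ = -0.319871.
ΔE = −sin λ·ΔX + cos λ·ΔY = −(0.947461)·(621) + (-0.319871)·(-519) = -422.36 m.
ΔN = −sin φ cos λ·ΔX − sin φ sin λ·ΔY + cos φ·ΔZ = −(0.640327)(-0.319871)(621) − (0.640327)(0.947461)(-519) + (0.768103)(521) = 842.25 m.
Horizontal magnitude = √(ΔE² + ΔN²) = √((-422.36)² + 842.25²) = 942.21 m.

942 m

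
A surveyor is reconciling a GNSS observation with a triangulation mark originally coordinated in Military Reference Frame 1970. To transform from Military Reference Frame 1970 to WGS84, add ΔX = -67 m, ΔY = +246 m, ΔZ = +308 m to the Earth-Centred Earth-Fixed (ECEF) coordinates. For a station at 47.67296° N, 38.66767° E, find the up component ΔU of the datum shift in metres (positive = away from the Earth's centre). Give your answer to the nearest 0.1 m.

ΔU = 296.0 m

At φ = 47.67296°, λ = 38.66767°: sin φ = 0.739313, cos φ = 0.673361, sin λ = 0.624802, cos λ = 0.780783.
ΔU = cos φ cos λ·ΔX + cos φ sin λ·ΔY + sin φ·ΔZ = (0.673361)(0.780783)(-67) + (0.673361)(0.624802)(246) + (0.739313)(308) = 295.98 m.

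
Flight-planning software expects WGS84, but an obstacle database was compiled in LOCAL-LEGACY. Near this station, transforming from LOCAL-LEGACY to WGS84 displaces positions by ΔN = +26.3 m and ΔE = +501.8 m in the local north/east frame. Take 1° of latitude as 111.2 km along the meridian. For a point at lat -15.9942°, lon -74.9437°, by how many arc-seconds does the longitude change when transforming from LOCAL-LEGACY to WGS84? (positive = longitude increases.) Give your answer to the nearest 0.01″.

Δλ = 16.90″

At latitude -15.9942°, cos φ = 0.961290.
1° of longitude at this latitude = 111.2 × cos φ = 106.90 km, so Δλ = 501.8 / 106895.4 = 0.0046943° = 16.900″.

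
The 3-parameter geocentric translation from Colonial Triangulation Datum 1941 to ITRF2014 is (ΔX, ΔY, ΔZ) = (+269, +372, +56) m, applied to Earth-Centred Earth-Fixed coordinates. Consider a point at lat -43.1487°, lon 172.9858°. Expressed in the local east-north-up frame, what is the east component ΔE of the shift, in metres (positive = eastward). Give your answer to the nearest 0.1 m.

At φ = -43.1487°, λ = 172.9858°: sin φ = -0.683894, cos φ = 0.729581, sin λ = 0.122115, cos λ = -0.992516.
ΔE = −sin λ·ΔX + cos λ·ΔY = −(0.122115)·(269) + (-0.992516)·(372) = -402.06 m.

ΔE = -402.1 m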